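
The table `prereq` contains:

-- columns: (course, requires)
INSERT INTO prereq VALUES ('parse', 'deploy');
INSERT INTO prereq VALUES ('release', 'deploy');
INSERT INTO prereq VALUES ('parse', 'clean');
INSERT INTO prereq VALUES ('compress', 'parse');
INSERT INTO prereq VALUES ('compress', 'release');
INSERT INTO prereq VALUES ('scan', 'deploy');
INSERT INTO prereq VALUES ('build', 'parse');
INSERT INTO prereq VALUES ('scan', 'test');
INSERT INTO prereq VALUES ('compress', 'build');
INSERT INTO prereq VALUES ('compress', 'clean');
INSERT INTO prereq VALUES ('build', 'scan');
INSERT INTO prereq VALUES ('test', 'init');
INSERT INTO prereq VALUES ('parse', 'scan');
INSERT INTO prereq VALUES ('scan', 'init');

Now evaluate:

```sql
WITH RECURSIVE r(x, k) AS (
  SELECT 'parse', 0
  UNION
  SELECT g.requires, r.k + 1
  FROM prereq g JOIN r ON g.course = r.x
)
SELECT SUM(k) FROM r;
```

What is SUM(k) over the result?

12

Base: (parse, k=0).
Iteration 1: edges from {parse} -> (clean, k=1), (deploy, k=1), (scan, k=1).
Iteration 2: edges from {clean,deploy,scan} -> (deploy, k=2), (init, k=2), (test, k=2).
Iteration 3: edges from {deploy,init,test} -> (init, k=3).
Iteration 4: no outgoing edges from {init}; recursion stops.
SUM(k) = 0 + 1 + 1 + 1 + 2 + 2 + 2 + 3 = 12.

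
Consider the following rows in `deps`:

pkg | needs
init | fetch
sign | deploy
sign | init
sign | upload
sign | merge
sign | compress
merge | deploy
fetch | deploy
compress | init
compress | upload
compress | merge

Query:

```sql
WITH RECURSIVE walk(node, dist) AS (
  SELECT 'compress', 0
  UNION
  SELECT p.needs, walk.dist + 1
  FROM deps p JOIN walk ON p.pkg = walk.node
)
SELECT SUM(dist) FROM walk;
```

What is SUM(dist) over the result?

10

Base: (compress, dist=0).
Iteration 1: edges from {compress} -> (init, dist=1), (merge, dist=1), (upload, dist=1).
Iteration 2: edges from {init,merge,upload} -> (deploy, dist=2), (fetch, dist=2).
Iteration 3: edges from {deploy,fetch} -> (deploy, dist=3).
Iteration 4: no outgoing edges from {deploy}; recursion stops.
SUM(dist) = 0 + 1 + 1 + 1 + 2 + 2 + 3 = 10.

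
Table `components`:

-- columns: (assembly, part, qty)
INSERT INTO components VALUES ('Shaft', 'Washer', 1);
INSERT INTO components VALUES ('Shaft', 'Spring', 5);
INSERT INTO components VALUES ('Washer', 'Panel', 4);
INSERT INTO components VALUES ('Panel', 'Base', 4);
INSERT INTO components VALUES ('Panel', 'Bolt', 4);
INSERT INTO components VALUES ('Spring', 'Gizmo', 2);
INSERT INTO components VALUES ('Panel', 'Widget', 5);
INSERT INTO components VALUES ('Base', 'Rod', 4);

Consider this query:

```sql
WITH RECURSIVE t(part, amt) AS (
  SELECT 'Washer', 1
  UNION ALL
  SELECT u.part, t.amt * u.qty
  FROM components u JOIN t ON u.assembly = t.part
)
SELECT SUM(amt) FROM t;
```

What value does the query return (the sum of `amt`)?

121

Base: (Washer, amt=1).
Iteration 1: components of {Washer} -> Panel = 1*4 = 4.
Iteration 2: components of {Panel} -> Base = 4*4 = 16, Bolt = 4*4 = 16, Widget = 4*5 = 20.
Iteration 3: components of {Base,Bolt,Widget} -> Rod = 16*4 = 64.
Iteration 4: no further components; recursion stops.
SUM(amt) = 1 + 4 + 16 + 16 + 20 + 64 = 121.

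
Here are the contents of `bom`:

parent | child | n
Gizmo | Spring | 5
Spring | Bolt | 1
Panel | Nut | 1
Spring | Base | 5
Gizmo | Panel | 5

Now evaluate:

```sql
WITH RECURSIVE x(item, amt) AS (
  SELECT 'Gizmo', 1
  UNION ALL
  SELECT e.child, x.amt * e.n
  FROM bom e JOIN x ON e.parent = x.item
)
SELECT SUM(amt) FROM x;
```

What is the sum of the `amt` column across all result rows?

46

Base: (Gizmo, amt=1).
Iteration 1: components of {Gizmo} -> Panel = 1*5 = 5, Spring = 1*5 = 5.
Iteration 2: components of {Panel,Spring} -> Base = 5*5 = 25, Bolt = 5*1 = 5, Nut = 5*1 = 5.
Iteration 3: no further components; recursion stops.
SUM(amt) = 1 + 5 + 5 + 5 + 25 + 5 = 46.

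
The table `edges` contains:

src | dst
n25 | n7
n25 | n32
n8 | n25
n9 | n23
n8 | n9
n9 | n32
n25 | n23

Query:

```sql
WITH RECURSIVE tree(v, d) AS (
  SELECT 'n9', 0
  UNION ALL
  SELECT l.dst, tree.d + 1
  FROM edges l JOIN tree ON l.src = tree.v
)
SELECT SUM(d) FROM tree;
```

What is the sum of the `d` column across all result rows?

Base: (n9, d=0).
Iteration 1: edges from {n9} -> (n23, d=1), (n32, d=1).
Iteration 2: no outgoing edges from {n23,n32}; recursion stops.
SUM(d) = 0 + 1 + 1 = 2.

2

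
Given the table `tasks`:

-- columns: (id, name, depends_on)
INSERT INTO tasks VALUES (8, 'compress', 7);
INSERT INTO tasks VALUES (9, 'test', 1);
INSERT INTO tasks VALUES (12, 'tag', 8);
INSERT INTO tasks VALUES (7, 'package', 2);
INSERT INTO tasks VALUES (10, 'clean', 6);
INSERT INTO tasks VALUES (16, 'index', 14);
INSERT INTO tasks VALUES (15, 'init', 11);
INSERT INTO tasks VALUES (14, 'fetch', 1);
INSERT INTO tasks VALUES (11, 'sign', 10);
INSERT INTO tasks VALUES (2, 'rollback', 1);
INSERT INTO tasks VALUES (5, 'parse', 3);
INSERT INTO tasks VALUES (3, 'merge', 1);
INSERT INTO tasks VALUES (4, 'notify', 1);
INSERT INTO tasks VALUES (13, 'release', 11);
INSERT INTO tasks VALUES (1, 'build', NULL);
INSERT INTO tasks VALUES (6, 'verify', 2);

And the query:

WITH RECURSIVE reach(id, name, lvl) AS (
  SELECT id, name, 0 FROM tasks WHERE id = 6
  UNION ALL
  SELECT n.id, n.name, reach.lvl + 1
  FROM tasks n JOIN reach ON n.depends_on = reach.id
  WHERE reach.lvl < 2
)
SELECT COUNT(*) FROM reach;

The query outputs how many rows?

Base: id=6 (verify) at lvl 0.
Iteration 1: rows with depends_on in {6} -> clean (id 10, lvl 1).
Iteration 2: rows with depends_on in {10} -> sign (id 11, lvl 2).
Iteration 3: lvl < 2 fails for all current rows; recursion stops.
Total rows emitted: 3.

3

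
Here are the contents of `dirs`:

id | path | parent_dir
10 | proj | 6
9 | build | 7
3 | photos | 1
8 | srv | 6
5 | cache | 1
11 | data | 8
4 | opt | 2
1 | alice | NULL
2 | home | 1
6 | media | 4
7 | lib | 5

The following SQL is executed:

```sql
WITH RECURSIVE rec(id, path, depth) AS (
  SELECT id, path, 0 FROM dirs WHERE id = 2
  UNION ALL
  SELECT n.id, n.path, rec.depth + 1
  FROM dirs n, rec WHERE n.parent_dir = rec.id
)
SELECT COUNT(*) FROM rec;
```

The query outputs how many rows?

6

Base: id=2 (home) at depth 0.
Iteration 1: rows with parent_dir in {2} -> opt (id 4, depth 1).
Iteration 2: rows with parent_dir in {4} -> media (id 6, depth 2).
Iteration 3: rows with parent_dir in {6} -> srv (id 8, depth 3), proj (id 10, depth 3).
Iteration 4: rows with parent_dir in {8,10} -> data (id 11, depth 4).
Iteration 5: no rows with parent_dir in {11}; recursion stops.
Total rows emitted: 6.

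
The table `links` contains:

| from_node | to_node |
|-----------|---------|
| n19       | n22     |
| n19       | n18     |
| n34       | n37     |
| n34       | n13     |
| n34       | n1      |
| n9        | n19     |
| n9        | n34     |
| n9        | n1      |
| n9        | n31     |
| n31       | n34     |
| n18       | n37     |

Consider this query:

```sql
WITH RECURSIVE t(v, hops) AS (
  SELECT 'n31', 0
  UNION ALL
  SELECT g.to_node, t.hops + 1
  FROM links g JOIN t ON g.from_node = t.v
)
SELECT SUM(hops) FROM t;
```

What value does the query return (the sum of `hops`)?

7

Base: (n31, hops=0).
Iteration 1: edges from {n31} -> (n34, hops=1).
Iteration 2: edges from {n34} -> (n1, hops=2), (n13, hops=2), (n37, hops=2).
Iteration 3: no outgoing edges from {n1,n13,n37}; recursion stops.
SUM(hops) = 0 + 1 + 2 + 2 + 2 = 7.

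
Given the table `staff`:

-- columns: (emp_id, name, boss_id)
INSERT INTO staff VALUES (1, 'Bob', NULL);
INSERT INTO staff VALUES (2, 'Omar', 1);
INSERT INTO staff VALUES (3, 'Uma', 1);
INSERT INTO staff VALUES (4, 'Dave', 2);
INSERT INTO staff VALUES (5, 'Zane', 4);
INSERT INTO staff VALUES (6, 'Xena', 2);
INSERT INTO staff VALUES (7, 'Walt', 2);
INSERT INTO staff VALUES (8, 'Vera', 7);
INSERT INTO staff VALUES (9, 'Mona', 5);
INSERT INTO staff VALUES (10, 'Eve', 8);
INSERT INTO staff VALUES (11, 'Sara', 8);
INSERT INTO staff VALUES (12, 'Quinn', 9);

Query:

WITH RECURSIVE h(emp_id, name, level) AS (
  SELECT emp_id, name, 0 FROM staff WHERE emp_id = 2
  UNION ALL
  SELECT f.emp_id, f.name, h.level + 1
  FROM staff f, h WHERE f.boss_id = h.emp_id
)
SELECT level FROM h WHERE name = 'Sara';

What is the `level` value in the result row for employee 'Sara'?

3

Base: emp_id=2 (Omar) at level 0.
Iteration 1: rows with boss_id in {2} -> Dave (id 4, level 1), Xena (id 6, level 1), Walt (id 7, level 1).
Iteration 2: rows with boss_id in {4,6,7} -> Zane (id 5, level 2), Vera (id 8, level 2).
Iteration 3: rows with boss_id in {5,8} -> Mona (id 9, level 3), Eve (id 10, level 3), Sara (id 11, level 3).
Iteration 4: rows with boss_id in {9,10,11} -> Quinn (id 12, level 4).
Iteration 5: no rows with boss_id in {12}; recursion stops.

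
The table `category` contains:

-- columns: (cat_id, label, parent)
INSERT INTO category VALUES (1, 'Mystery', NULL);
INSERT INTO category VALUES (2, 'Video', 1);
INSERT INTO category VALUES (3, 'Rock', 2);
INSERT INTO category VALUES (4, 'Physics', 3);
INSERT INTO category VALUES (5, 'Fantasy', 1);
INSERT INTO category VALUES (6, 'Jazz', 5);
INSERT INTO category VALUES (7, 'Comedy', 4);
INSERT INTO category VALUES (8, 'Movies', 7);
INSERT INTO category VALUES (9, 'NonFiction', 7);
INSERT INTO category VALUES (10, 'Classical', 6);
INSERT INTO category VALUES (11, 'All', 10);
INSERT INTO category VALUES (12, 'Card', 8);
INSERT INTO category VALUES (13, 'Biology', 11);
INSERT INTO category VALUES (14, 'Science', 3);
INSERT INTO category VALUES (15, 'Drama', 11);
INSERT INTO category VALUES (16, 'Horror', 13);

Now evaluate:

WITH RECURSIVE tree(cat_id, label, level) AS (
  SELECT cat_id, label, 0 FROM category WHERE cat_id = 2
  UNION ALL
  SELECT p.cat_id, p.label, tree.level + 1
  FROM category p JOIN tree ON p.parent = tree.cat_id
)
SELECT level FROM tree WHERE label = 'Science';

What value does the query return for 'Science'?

Base: cat_id=2 (Video) at level 0.
Iteration 1: rows with parent in {2} -> Rock (id 3, level 1).
Iteration 2: rows with parent in {3} -> Physics (id 4, level 2), Science (id 14, level 2).
Iteration 3: rows with parent in {4,14} -> Comedy (id 7, level 3).
Iteration 4: rows with parent in {7} -> Movies (id 8, level 4), NonFiction (id 9, level 4).
Iteration 5: rows with parent in {8,9} -> Card (id 12, level 5).
Iteration 6: no rows with parent in {12}; recursion stops.

2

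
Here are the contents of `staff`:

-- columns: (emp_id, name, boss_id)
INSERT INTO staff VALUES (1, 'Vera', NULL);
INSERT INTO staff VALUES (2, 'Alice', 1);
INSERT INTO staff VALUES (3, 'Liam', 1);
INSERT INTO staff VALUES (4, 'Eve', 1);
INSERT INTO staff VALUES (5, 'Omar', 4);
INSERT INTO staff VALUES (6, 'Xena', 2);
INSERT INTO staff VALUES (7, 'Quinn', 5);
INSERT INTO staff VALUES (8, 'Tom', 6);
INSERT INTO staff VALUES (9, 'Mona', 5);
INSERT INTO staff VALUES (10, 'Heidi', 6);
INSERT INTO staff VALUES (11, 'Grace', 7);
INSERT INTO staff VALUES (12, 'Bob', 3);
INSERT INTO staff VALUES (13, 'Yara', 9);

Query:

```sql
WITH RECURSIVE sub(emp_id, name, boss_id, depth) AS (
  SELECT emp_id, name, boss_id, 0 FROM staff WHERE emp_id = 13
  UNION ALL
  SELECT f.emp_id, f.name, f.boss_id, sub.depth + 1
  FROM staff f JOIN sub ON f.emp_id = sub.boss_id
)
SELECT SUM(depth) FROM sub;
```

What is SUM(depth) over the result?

Base: emp_id=13 (Yara), boss_id=9, depth 0.
Iteration 1: join on emp_id=9 -> Mona (id 9, boss_id=5, depth 1).
Iteration 2: join on emp_id=5 -> Omar (id 5, boss_id=4, depth 2).
Iteration 3: join on emp_id=4 -> Eve (id 4, boss_id=1, depth 3).
Iteration 4: join on emp_id=1 -> Vera (id 1, boss_id=NULL, depth 4).
Iteration 5: boss_id is NULL; no match; recursion stops.
SUM(depth) = 0 + 1 + 2 + 3 + 4 = 10.

10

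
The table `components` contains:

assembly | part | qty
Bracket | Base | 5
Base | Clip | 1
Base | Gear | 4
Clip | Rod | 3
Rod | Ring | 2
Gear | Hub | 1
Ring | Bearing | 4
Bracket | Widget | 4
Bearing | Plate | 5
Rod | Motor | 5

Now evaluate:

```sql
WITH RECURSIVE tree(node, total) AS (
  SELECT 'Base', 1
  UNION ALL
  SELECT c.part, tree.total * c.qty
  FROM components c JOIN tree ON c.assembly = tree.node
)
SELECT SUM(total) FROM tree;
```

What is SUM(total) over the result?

178

Base: (Base, total=1).
Iteration 1: components of {Base} -> Clip = 1*1 = 1, Gear = 1*4 = 4.
Iteration 2: components of {Clip,Gear} -> Hub = 4*1 = 4, Rod = 1*3 = 3.
Iteration 3: components of {Hub,Rod} -> Motor = 3*5 = 15, Ring = 3*2 = 6.
Iteration 4: components of {Motor,Ring} -> Bearing = 6*4 = 24.
Iteration 5: components of {Bearing} -> Plate = 24*5 = 120.
Iteration 6: no further components; recursion stops.
SUM(total) = 1 + 1 + 4 + 3 + 4 + 6 + 15 + 24 + 120 = 178.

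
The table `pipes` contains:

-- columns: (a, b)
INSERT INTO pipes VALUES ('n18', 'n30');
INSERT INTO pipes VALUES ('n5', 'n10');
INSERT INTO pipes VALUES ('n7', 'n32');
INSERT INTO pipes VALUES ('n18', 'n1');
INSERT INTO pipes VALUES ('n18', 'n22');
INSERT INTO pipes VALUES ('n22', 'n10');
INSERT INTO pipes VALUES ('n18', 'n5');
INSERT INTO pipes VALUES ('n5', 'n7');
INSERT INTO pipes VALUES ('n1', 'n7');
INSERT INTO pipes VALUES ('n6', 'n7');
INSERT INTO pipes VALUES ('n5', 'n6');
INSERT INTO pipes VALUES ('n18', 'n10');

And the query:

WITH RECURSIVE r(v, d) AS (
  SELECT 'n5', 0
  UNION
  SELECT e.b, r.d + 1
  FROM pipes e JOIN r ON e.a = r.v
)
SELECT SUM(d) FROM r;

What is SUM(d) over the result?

10

Base: (n5, d=0).
Iteration 1: edges from {n5} -> (n10, d=1), (n6, d=1), (n7, d=1).
Iteration 2: edges from {n10,n6,n7} -> (n32, d=2), (n7, d=2).
Iteration 3: edges from {n32,n7} -> (n32, d=3).
Iteration 4: no outgoing edges from {n32}; recursion stops.
SUM(d) = 0 + 1 + 1 + 1 + 2 + 2 + 3 = 10.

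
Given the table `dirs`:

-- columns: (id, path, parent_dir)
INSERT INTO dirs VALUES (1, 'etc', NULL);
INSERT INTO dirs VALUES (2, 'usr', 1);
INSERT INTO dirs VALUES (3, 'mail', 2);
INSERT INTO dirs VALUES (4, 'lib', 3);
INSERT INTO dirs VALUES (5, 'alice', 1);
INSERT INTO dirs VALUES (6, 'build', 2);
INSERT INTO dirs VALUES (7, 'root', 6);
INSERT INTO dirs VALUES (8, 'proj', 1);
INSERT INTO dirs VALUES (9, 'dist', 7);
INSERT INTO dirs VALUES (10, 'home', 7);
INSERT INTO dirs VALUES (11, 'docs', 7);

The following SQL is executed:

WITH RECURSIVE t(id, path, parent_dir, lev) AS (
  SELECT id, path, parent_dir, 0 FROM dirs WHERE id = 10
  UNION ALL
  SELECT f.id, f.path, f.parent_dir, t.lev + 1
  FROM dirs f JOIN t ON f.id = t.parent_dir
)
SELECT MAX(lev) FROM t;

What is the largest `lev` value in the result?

Base: id=10 (home), parent_dir=7, lev 0.
Iteration 1: join on id=7 -> root (id 7, parent_dir=6, lev 1).
Iteration 2: join on id=6 -> build (id 6, parent_dir=2, lev 2).
Iteration 3: join on id=2 -> usr (id 2, parent_dir=1, lev 3).
Iteration 4: join on id=1 -> etc (id 1, parent_dir=NULL, lev 4).
Iteration 5: parent_dir is NULL; no match; recursion stops.
lev values: 0, 1, 2, 3, 4; the maximum is 4.

4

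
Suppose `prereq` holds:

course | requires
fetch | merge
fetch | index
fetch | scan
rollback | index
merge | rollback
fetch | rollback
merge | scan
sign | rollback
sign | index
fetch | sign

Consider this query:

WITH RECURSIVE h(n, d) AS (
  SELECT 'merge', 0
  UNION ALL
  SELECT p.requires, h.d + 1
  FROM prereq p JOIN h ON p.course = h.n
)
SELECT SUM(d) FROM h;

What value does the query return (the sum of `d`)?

4

Base: (merge, d=0).
Iteration 1: edges from {merge} -> (rollback, d=1), (scan, d=1).
Iteration 2: edges from {rollback,scan} -> (index, d=2).
Iteration 3: no outgoing edges from {index}; recursion stops.
SUM(d) = 0 + 1 + 1 + 2 = 4.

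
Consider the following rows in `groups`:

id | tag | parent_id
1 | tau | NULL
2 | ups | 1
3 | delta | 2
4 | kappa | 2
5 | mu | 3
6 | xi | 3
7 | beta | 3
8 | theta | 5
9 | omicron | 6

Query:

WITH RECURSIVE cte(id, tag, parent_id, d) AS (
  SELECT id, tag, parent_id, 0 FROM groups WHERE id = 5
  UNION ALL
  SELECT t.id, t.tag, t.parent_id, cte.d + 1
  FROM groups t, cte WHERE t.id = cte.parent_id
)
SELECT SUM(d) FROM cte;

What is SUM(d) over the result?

6

Base: id=5 (mu), parent_id=3, d 0.
Iteration 1: join on id=3 -> delta (id 3, parent_id=2, d 1).
Iteration 2: join on id=2 -> ups (id 2, parent_id=1, d 2).
Iteration 3: join on id=1 -> tau (id 1, parent_id=NULL, d 3).
Iteration 4: parent_id is NULL; no match; recursion stops.
SUM(d) = 0 + 1 + 2 + 3 = 6.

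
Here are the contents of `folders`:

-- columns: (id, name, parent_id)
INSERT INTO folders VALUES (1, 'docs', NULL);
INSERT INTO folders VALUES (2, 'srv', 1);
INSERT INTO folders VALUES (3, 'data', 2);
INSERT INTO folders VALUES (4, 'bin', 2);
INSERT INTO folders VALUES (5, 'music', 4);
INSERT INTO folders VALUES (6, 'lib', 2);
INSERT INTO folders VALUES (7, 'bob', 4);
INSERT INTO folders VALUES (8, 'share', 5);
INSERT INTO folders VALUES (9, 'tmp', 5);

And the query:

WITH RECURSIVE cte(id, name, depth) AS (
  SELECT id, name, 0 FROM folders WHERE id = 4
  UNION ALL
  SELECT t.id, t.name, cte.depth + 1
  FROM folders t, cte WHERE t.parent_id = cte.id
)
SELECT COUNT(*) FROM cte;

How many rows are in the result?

5

Base: id=4 (bin) at depth 0.
Iteration 1: rows with parent_id in {4} -> music (id 5, depth 1), bob (id 7, depth 1).
Iteration 2: rows with parent_id in {5,7} -> share (id 8, depth 2), tmp (id 9, depth 2).
Iteration 3: no rows with parent_id in {8,9}; recursion stops.
Total rows emitted: 5.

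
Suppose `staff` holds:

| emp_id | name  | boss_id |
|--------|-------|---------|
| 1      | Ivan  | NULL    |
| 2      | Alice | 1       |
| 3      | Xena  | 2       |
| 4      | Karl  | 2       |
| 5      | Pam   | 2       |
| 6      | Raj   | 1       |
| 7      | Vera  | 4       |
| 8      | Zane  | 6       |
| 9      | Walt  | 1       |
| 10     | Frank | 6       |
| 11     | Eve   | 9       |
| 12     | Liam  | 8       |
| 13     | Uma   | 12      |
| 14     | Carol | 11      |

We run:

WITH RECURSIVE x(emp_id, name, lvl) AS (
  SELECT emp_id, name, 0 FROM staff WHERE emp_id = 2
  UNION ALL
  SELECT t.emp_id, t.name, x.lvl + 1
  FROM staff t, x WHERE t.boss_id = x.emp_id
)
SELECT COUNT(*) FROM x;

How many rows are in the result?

5

Base: emp_id=2 (Alice) at lvl 0.
Iteration 1: rows with boss_id in {2} -> Xena (id 3, lvl 1), Karl (id 4, lvl 1), Pam (id 5, lvl 1).
Iteration 2: rows with boss_id in {3,4,5} -> Vera (id 7, lvl 2).
Iteration 3: no rows with boss_id in {7}; recursion stops.
Total rows emitted: 5.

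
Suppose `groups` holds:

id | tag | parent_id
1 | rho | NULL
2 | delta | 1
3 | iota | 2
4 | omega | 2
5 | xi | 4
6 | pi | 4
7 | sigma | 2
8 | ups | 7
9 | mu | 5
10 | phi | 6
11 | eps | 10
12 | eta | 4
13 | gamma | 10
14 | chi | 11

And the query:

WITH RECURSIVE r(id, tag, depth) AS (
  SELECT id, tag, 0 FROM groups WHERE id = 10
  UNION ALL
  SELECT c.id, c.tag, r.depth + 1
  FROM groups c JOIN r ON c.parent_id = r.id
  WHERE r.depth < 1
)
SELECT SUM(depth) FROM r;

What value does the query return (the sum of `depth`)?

Base: id=10 (phi) at depth 0.
Iteration 1: rows with parent_id in {10} -> eps (id 11, depth 1), gamma (id 13, depth 1).
Iteration 2: depth < 1 fails for all current rows; recursion stops.
SUM(depth) = 0 + 1 + 1 = 2.

2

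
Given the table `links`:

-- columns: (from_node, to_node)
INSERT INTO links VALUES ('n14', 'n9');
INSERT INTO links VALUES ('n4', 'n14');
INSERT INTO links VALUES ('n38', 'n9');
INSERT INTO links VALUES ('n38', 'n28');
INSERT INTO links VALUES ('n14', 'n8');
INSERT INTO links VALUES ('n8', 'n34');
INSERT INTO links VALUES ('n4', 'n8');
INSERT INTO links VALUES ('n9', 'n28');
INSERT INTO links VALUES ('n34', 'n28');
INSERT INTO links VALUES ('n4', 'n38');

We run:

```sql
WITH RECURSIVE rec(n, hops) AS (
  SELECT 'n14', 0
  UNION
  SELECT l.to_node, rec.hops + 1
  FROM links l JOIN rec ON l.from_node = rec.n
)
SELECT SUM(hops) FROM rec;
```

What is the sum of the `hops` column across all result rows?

Base: (n14, hops=0).
Iteration 1: edges from {n14} -> (n8, hops=1), (n9, hops=1).
Iteration 2: edges from {n8,n9} -> (n28, hops=2), (n34, hops=2).
Iteration 3: edges from {n28,n34} -> (n28, hops=3).
Iteration 4: no outgoing edges from {n28}; recursion stops.
SUM(hops) = 0 + 1 + 1 + 2 + 2 + 3 = 9.

9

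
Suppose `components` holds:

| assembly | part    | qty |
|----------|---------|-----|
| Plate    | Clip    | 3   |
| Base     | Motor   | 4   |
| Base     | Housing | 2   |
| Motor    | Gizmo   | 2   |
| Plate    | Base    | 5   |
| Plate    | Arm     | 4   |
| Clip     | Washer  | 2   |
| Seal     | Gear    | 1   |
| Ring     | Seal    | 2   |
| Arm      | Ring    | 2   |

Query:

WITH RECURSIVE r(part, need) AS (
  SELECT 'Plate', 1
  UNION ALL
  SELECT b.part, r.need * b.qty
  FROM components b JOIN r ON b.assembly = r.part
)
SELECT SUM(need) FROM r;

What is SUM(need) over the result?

Base: (Plate, need=1).
Iteration 1: components of {Plate} -> Arm = 1*4 = 4, Base = 1*5 = 5, Clip = 1*3 = 3.
Iteration 2: components of {Arm,Base,Clip} -> Housing = 5*2 = 10, Motor = 5*4 = 20, Ring = 4*2 = 8, Washer = 3*2 = 6.
Iteration 3: components of {Housing,Motor,Ring,Washer} -> Gizmo = 20*2 = 40, Seal = 8*2 = 16.
Iteration 4: components of {Gizmo,Seal} -> Gear = 16*1 = 16.
Iteration 5: no further components; recursion stops.
SUM(need) = 1 + 4 + 5 + 3 + 8 + 20 + 10 + 6 + 16 + 40 + 16 = 129.

129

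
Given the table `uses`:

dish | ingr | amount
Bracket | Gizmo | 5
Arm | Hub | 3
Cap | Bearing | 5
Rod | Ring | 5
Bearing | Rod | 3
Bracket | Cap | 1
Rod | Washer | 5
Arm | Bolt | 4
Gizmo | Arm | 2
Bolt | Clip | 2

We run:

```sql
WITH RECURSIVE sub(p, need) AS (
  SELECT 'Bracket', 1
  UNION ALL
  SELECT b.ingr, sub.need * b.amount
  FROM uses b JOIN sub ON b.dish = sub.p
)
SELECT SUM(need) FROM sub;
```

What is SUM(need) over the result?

337

Base: (Bracket, need=1).
Iteration 1: components of {Bracket} -> Cap = 1*1 = 1, Gizmo = 1*5 = 5.
Iteration 2: components of {Cap,Gizmo} -> Arm = 5*2 = 10, Bearing = 1*5 = 5.
Iteration 3: components of {Arm,Bearing} -> Bolt = 10*4 = 40, Hub = 10*3 = 30, Rod = 5*3 = 15.
Iteration 4: components of {Bolt,Hub,Rod} -> Clip = 40*2 = 80, Ring = 15*5 = 75, Washer = 15*5 = 75.
Iteration 5: no further components; recursion stops.
SUM(need) = 1 + 1 + 5 + 5 + 10 + 15 + 40 + 30 + 75 + 75 + 80 = 337.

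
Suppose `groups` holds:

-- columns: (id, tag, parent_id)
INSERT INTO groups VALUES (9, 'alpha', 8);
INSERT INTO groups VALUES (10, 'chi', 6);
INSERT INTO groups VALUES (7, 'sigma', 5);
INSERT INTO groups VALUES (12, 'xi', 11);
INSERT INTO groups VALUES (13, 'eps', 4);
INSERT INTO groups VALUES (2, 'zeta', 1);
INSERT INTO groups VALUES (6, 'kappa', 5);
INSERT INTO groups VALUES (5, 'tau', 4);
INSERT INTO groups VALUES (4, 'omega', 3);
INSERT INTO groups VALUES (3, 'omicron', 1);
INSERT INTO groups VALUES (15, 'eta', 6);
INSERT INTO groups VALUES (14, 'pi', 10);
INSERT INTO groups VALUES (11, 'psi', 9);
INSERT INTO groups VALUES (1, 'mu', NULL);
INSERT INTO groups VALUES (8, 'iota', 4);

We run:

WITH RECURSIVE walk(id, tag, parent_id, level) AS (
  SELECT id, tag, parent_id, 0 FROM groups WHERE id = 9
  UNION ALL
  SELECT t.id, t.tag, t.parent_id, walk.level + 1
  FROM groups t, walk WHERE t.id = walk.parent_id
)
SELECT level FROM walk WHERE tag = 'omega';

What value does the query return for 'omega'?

2

Base: id=9 (alpha), parent_id=8, level 0.
Iteration 1: join on id=8 -> iota (id 8, parent_id=4, level 1).
Iteration 2: join on id=4 -> omega (id 4, parent_id=3, level 2).
Iteration 3: join on id=3 -> omicron (id 3, parent_id=1, level 3).
Iteration 4: join on id=1 -> mu (id 1, parent_id=NULL, level 4).
Iteration 5: parent_id is NULL; no match; recursion stops.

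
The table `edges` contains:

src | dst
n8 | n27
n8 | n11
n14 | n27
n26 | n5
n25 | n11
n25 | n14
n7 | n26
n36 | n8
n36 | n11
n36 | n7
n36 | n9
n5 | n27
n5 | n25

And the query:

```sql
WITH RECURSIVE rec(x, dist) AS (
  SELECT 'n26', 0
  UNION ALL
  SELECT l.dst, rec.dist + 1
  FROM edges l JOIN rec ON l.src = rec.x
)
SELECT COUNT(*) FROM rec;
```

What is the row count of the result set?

7

Base: (n26, dist=0).
Iteration 1: edges from {n26} -> (n5, dist=1).
Iteration 2: edges from {n5} -> (n25, dist=2), (n27, dist=2).
Iteration 3: edges from {n25,n27} -> (n11, dist=3), (n14, dist=3).
Iteration 4: edges from {n11,n14} -> (n27, dist=4).
Iteration 5: no outgoing edges from {n27}; recursion stops.
Total rows emitted: 7.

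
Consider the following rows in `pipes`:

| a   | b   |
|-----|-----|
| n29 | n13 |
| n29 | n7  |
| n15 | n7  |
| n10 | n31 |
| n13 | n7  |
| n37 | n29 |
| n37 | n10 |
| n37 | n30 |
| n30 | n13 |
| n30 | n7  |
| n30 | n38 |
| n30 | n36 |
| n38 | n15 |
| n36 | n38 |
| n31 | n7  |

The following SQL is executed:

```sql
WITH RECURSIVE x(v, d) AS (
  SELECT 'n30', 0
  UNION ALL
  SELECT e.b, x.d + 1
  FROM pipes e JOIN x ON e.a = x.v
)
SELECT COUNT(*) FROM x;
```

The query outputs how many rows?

Base: (n30, d=0).
Iteration 1: edges from {n30} -> (n13, d=1), (n36, d=1), (n38, d=1), (n7, d=1).
Iteration 2: edges from {n13,n36,n38,n7} -> (n15, d=2), (n38, d=2), (n7, d=2).
Iteration 3: edges from {n15,n38,n7} -> (n15, d=3), (n7, d=3).
Iteration 4: edges from {n15,n7} -> (n7, d=4).
Iteration 5: no outgoing edges from {n7}; recursion stops.
Total rows emitted: 11.

11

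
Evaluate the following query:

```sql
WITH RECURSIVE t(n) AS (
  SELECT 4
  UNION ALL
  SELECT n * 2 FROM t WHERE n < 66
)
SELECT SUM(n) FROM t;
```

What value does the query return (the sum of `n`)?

252

Base: n=4.
Iteration 1: 4 < 66 holds -> n = 4 * 2 = 8.
Iteration 2: 8 < 66 holds -> n = 8 * 2 = 16.
Iteration 3: 16 < 66 holds -> n = 16 * 2 = 32.
Iteration 4: 32 < 66 holds -> n = 32 * 2 = 64.
Iteration 5: 64 < 66 holds -> n = 64 * 2 = 128.
Iteration 6: 128 < 66 fails; recursion stops.
SUM(n) = 4 + 8 + 16 + 32 + 64 + 128 = 252.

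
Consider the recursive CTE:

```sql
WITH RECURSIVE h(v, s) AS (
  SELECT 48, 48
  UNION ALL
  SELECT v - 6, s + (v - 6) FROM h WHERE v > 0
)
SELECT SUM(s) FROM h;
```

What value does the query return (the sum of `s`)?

Base: v=48, s=48.
Iteration 1: 48 > 0 holds -> v = 48 - 6 = 42, s = 48 + 42 = 90.
Iteration 2: 42 > 0 holds -> v = 42 - 6 = 36, s = 90 + 36 = 126.
Iteration 3: 36 > 0 holds -> v = 36 - 6 = 30, s = 126 + 30 = 156.
Iteration 4: 30 > 0 holds -> v = 30 - 6 = 24, s = 156 + 24 = 180.
Iteration 5: 24 > 0 holds -> v = 24 - 6 = 18, s = 180 + 18 = 198.
Iteration 6: 18 > 0 holds -> v = 18 - 6 = 12, s = 198 + 12 = 210.
Iteration 7: 12 > 0 holds -> v = 12 - 6 = 6, s = 210 + 6 = 216.
Iteration 8: 6 > 0 holds -> v = 6 - 6 = 0, s = 216 + 0 = 216.
Iteration 9: 0 > 0 fails; recursion stops.
SUM(s) = 48 + 90 + 126 + 156 + 180 + 198 + 210 + 216 + 216 = 1440.

1440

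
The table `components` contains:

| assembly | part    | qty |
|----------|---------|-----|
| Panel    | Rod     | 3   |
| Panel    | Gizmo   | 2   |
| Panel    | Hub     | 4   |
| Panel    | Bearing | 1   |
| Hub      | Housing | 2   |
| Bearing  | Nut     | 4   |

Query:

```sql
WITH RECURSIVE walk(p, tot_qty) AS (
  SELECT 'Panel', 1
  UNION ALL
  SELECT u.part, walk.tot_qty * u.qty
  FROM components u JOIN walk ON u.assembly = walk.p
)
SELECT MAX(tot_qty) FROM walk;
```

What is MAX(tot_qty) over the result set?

8

Base: (Panel, tot_qty=1).
Iteration 1: components of {Panel} -> Bearing = 1*1 = 1, Gizmo = 1*2 = 2, Hub = 1*4 = 4, Rod = 1*3 = 3.
Iteration 2: components of {Bearing,Gizmo,Hub,Rod} -> Housing = 4*2 = 8, Nut = 1*4 = 4.
Iteration 3: no further components; recursion stops.
tot_qty values: 1, 1, 4, 3, 2, 4, 8; the maximum is 8.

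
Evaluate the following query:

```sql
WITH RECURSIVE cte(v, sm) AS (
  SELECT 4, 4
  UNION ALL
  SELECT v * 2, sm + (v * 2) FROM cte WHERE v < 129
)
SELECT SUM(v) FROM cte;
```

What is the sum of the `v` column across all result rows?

Base: v=4, sm=4.
Iteration 1: 4 < 129 holds -> v = 4 * 2 = 8, sm = 4 + 8 = 12.
Iteration 2: 8 < 129 holds -> v = 8 * 2 = 16, sm = 12 + 16 = 28.
Iteration 3: 16 < 129 holds -> v = 16 * 2 = 32, sm = 28 + 32 = 60.
Iteration 4: 32 < 129 holds -> v = 32 * 2 = 64, sm = 60 + 64 = 124.
Iteration 5: 64 < 129 holds -> v = 64 * 2 = 128, sm = 124 + 128 = 252.
Iteration 6: 128 < 129 holds -> v = 128 * 2 = 256, sm = 252 + 256 = 508.
Iteration 7: 256 < 129 fails; recursion stops.
SUM(v) = 4 + 8 + 16 + 32 + 64 + 128 + 256 = 508.

508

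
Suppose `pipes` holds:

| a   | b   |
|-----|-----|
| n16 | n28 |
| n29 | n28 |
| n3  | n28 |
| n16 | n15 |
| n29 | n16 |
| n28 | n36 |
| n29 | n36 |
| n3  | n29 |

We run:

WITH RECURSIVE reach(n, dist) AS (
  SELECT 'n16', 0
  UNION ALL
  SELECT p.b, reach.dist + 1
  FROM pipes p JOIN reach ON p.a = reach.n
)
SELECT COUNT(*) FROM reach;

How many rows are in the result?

Base: (n16, dist=0).
Iteration 1: edges from {n16} -> (n15, dist=1), (n28, dist=1).
Iteration 2: edges from {n15,n28} -> (n36, dist=2).
Iteration 3: no outgoing edges from {n36}; recursion stops.
Total rows emitted: 4.

4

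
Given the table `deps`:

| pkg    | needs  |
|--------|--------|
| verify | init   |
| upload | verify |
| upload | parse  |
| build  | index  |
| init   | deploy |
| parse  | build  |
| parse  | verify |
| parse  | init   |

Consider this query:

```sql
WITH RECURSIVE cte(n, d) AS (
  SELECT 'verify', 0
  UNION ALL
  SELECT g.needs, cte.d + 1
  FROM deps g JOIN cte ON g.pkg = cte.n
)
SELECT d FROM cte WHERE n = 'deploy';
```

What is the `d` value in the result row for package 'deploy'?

2

Base: (verify, d=0).
Iteration 1: edges from {verify} -> (init, d=1).
Iteration 2: edges from {init} -> (deploy, d=2).
Iteration 3: no outgoing edges from {deploy}; recursion stops.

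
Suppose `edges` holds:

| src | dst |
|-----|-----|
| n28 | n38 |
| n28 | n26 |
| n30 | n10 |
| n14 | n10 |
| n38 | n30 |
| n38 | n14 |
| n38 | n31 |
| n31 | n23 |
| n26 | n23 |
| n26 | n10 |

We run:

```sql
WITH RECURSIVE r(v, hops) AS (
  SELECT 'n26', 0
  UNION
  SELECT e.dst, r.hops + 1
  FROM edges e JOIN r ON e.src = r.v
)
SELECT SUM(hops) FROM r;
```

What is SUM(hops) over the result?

2

Base: (n26, hops=0).
Iteration 1: edges from {n26} -> (n10, hops=1), (n23, hops=1).
Iteration 2: no outgoing edges from {n10,n23}; recursion stops.
SUM(hops) = 0 + 1 + 1 = 2.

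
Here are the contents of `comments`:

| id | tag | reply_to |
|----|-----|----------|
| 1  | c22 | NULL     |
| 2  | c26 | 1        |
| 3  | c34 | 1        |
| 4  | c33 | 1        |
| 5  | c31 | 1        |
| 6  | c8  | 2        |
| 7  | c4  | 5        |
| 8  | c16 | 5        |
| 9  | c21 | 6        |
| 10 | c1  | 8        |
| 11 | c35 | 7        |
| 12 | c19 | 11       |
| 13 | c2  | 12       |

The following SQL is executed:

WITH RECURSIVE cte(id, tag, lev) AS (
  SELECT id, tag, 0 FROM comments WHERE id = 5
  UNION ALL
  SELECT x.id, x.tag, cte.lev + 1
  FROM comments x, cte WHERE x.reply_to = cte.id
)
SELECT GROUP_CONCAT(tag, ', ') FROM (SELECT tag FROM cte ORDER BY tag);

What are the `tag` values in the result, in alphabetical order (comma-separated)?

c1, c16, c19, c2, c31, c35, c4

Base: id=5 (c31) at lev 0.
Iteration 1: rows with reply_to in {5} -> c4 (id 7, lev 1), c16 (id 8, lev 1).
Iteration 2: rows with reply_to in {7,8} -> c1 (id 10, lev 2), c35 (id 11, lev 2).
Iteration 3: rows with reply_to in {10,11} -> c19 (id 12, lev 3).
Iteration 4: rows with reply_to in {12} -> c2 (id 13, lev 4).
Iteration 5: no rows with reply_to in {13}; recursion stops.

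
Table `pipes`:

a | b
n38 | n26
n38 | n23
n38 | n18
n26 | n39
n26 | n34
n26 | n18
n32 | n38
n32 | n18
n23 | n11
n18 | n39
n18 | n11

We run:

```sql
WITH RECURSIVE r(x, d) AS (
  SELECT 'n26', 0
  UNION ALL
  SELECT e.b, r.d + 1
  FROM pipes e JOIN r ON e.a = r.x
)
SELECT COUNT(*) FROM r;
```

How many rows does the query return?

6

Base: (n26, d=0).
Iteration 1: edges from {n26} -> (n18, d=1), (n34, d=1), (n39, d=1).
Iteration 2: edges from {n18,n34,n39} -> (n11, d=2), (n39, d=2).
Iteration 3: no outgoing edges from {n11,n39}; recursion stops.
Total rows emitted: 6.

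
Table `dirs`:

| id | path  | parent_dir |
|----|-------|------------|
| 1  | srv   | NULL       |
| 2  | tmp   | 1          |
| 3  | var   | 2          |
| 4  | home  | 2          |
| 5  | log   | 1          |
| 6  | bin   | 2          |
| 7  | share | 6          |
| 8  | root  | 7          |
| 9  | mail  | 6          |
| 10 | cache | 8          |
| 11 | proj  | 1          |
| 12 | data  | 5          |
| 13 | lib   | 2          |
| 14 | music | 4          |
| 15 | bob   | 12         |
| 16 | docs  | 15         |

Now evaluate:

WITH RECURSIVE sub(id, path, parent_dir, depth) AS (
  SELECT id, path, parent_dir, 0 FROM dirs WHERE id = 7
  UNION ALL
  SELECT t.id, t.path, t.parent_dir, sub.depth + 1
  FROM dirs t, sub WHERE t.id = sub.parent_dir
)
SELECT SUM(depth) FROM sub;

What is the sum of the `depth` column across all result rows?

Base: id=7 (share), parent_dir=6, depth 0.
Iteration 1: join on id=6 -> bin (id 6, parent_dir=2, depth 1).
Iteration 2: join on id=2 -> tmp (id 2, parent_dir=1, depth 2).
Iteration 3: join on id=1 -> srv (id 1, parent_dir=NULL, depth 3).
Iteration 4: parent_dir is NULL; no match; recursion stops.
SUM(depth) = 0 + 1 + 2 + 3 = 6.

6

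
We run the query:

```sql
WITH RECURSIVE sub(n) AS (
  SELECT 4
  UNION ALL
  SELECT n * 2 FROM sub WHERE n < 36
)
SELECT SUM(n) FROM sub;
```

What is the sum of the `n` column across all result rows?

124

Base: n=4.
Iteration 1: 4 < 36 holds -> n = 4 * 2 = 8.
Iteration 2: 8 < 36 holds -> n = 8 * 2 = 16.
Iteration 3: 16 < 36 holds -> n = 16 * 2 = 32.
Iteration 4: 32 < 36 holds -> n = 32 * 2 = 64.
Iteration 5: 64 < 36 fails; recursion stops.
SUM(n) = 4 + 8 + 16 + 32 + 64 = 124.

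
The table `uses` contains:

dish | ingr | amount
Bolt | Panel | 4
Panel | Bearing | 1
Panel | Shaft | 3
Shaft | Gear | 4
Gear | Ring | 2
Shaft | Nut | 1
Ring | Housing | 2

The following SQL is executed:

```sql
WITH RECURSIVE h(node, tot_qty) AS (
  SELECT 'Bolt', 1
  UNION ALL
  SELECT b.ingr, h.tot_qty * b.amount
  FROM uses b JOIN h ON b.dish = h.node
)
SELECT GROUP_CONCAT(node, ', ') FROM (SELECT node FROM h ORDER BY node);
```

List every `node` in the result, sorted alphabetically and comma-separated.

Base: (Bolt, tot_qty=1).
Iteration 1: components of {Bolt} -> Panel = 1*4 = 4.
Iteration 2: components of {Panel} -> Bearing = 4*1 = 4, Shaft = 4*3 = 12.
Iteration 3: components of {Bearing,Shaft} -> Gear = 12*4 = 48, Nut = 12*1 = 12.
Iteration 4: components of {Gear,Nut} -> Ring = 48*2 = 96.
Iteration 5: components of {Ring} -> Housing = 96*2 = 192.
Iteration 6: no further components; recursion stops.

Bearing, Bolt, Gear, Housing, Nut, Panel, Ring, Shaft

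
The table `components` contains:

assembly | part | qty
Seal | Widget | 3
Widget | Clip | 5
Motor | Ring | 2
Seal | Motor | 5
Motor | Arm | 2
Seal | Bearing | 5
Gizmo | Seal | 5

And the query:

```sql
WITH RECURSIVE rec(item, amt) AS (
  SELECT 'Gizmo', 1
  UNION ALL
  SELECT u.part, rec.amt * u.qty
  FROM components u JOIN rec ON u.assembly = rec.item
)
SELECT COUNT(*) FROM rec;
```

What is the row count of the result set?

8

Base: (Gizmo, amt=1).
Iteration 1: components of {Gizmo} -> Seal = 1*5 = 5.
Iteration 2: components of {Seal} -> Bearing = 5*5 = 25, Motor = 5*5 = 25, Widget = 5*3 = 15.
Iteration 3: components of {Bearing,Motor,Widget} -> Arm = 25*2 = 50, Clip = 15*5 = 75, Ring = 25*2 = 50.
Iteration 4: no further components; recursion stops.
Total rows emitted: 8.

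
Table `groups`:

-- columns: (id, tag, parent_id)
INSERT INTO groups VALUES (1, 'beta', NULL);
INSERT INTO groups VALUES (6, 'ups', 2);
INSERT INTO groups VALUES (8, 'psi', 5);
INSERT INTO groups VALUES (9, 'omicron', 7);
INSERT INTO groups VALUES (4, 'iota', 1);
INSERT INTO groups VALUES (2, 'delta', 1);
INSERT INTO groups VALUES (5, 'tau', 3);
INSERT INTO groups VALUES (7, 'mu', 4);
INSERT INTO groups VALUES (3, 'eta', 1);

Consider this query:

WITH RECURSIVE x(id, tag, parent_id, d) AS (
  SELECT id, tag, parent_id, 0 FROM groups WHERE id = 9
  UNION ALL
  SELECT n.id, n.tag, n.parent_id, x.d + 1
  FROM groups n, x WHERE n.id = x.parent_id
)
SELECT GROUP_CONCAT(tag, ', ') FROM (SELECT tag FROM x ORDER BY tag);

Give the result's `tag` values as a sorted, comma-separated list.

Base: id=9 (omicron), parent_id=7, d 0.
Iteration 1: join on id=7 -> mu (id 7, parent_id=4, d 1).
Iteration 2: join on id=4 -> iota (id 4, parent_id=1, d 2).
Iteration 3: join on id=1 -> beta (id 1, parent_id=NULL, d 3).
Iteration 4: parent_id is NULL; no match; recursion stops.

beta, iota, mu, omicron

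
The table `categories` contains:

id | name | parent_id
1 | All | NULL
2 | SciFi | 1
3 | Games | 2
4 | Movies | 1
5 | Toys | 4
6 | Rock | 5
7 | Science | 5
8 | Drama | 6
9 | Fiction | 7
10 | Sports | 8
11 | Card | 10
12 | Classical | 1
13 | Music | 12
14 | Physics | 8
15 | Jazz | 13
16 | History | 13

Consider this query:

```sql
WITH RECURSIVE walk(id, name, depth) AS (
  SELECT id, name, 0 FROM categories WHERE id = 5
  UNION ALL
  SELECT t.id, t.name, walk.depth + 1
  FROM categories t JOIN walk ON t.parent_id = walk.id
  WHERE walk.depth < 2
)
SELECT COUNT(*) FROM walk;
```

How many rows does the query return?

5

Base: id=5 (Toys) at depth 0.
Iteration 1: rows with parent_id in {5} -> Rock (id 6, depth 1), Science (id 7, depth 1).
Iteration 2: rows with parent_id in {6,7} -> Drama (id 8, depth 2), Fiction (id 9, depth 2).
Iteration 3: depth < 2 fails for all current rows; recursion stops.
Total rows emitted: 5.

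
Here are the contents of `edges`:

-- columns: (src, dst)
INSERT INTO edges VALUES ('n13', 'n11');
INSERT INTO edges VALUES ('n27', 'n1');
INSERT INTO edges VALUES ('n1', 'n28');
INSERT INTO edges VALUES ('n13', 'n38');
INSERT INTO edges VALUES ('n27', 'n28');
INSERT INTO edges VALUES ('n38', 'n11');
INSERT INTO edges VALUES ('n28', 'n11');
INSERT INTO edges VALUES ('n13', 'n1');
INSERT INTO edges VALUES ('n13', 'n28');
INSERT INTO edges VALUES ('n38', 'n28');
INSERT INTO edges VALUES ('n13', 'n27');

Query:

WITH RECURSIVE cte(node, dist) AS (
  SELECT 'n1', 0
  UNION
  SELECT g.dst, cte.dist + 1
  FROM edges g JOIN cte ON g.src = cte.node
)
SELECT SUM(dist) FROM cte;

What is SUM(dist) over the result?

3

Base: (n1, dist=0).
Iteration 1: edges from {n1} -> (n28, dist=1).
Iteration 2: edges from {n28} -> (n11, dist=2).
Iteration 3: no outgoing edges from {n11}; recursion stops.
SUM(dist) = 0 + 1 + 2 = 3.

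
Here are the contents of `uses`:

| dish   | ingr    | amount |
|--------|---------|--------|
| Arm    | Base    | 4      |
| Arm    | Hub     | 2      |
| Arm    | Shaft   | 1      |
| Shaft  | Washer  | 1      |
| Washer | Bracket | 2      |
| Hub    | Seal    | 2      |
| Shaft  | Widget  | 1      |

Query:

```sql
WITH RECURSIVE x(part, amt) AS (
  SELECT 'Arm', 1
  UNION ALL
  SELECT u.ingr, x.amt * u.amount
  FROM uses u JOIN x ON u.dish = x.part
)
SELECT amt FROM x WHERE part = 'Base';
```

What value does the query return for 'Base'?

Base: (Arm, amt=1).
Iteration 1: components of {Arm} -> Base = 1*4 = 4, Hub = 1*2 = 2, Shaft = 1*1 = 1.
Iteration 2: components of {Base,Hub,Shaft} -> Seal = 2*2 = 4, Washer = 1*1 = 1, Widget = 1*1 = 1.
Iteration 3: components of {Seal,Washer,Widget} -> Bracket = 1*2 = 2.
Iteration 4: no further components; recursion stops.

4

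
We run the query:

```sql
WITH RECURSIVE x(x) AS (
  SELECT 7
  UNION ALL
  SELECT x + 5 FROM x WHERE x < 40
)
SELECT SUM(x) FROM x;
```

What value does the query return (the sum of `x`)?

196

Base: x=7.
Iteration 1: 7 < 40 holds -> x = 7 + 5 = 12.
Iteration 2: 12 < 40 holds -> x = 12 + 5 = 17.
Iteration 3: 17 < 40 holds -> x = 17 + 5 = 22.
Iteration 4: 22 < 40 holds -> x = 22 + 5 = 27.
Iteration 5: 27 < 40 holds -> x = 27 + 5 = 32.
Iteration 6: 32 < 40 holds -> x = 32 + 5 = 37.
Iteration 7: 37 < 40 holds -> x = 37 + 5 = 42.
Iteration 8: 42 < 40 fails; recursion stops.
SUM(x) = 7 + 12 + 17 + 22 + 27 + 32 + 37 + 42 = 196.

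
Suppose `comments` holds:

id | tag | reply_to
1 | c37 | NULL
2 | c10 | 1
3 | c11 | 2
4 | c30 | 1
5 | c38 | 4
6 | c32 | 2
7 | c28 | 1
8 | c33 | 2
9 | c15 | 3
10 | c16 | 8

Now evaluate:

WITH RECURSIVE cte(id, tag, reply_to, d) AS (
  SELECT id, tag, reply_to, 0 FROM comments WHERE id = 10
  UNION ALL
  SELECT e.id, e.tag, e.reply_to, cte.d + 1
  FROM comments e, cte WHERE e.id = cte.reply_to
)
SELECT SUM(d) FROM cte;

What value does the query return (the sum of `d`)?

Base: id=10 (c16), reply_to=8, d 0.
Iteration 1: join on id=8 -> c33 (id 8, reply_to=2, d 1).
Iteration 2: join on id=2 -> c10 (id 2, reply_to=1, d 2).
Iteration 3: join on id=1 -> c37 (id 1, reply_to=NULL, d 3).
Iteration 4: reply_to is NULL; no match; recursion stops.
SUM(d) = 0 + 1 + 2 + 3 = 6.

6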